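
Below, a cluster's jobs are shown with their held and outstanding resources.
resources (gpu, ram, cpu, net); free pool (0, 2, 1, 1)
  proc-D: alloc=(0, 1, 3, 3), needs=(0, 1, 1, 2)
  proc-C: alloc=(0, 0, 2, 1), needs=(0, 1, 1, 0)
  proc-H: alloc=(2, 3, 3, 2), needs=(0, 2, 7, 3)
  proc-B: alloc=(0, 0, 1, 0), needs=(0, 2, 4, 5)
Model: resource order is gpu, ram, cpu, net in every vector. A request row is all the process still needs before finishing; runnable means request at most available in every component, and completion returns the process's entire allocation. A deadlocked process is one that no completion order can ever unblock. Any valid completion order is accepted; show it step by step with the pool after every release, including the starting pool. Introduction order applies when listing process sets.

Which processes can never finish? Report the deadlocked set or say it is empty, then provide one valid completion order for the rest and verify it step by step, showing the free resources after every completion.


The deadlocked set is empty.
Key observation: the pool covers proc-C at once, and every later process fits after earlier releases.
A valid finishing order for the others: proc-C, proc-D, proc-B, proc-H. Verifying each step:
  pool = (0, 2, 1, 1)
  run proc-C (needs (0, 1, 1, 0), free (0, 2, 1, 1)); after release of (0, 0, 2, 1) the pool is (0, 2, 3, 2)
  run proc-D (needs (0, 1, 1, 2), free (0, 2, 3, 2)); after release of (0, 1, 3, 3) the pool is (0, 3, 6, 5)
  run proc-B (needs (0, 2, 4, 5), free (0, 3, 6, 5)); after release of (0, 0, 1, 0) the pool is (0, 3, 7, 5)
  run proc-H (needs (0, 2, 7, 3), free (0, 3, 7, 5)); after release of (2, 3, 3, 2) the pool is (2, 6, 10, 7)


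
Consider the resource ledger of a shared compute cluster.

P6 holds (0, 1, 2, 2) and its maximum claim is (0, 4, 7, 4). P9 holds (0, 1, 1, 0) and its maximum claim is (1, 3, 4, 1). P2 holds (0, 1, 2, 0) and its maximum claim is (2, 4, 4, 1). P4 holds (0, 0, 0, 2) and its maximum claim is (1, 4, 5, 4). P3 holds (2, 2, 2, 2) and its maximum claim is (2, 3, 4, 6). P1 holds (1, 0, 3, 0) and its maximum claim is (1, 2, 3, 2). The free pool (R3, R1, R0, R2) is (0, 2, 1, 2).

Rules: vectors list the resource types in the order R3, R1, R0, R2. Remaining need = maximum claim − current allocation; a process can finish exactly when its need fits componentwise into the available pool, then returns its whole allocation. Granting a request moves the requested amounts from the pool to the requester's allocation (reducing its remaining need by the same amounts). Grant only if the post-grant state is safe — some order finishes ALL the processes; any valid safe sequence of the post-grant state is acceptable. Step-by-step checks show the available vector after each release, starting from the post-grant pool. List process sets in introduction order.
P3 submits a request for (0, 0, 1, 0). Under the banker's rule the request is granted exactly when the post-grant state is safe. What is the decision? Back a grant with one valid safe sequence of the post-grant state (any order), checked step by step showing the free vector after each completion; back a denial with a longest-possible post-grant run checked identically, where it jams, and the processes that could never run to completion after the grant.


DENY — the pretend-granted state is unsafe.
Key observation: after P1, P9 the pool peaks at (1, 3, 4, 2), and each blocked process is short somewhere: P6 on R0; P2 on R3; P4 on R1, R0; P3 on R2.
After a pretend grant, a maximal execution: P1, P9 — then nothing else fits. Walking it through:
  pool = (0, 2, 0, 2)
  P1 needs (0, 2, 0, 2) <= (0, 2, 0, 2) -> finishes; pool += (1, 0, 3, 0) = (1, 2, 3, 2)
  P9 needs (1, 2, 3, 1) <= (1, 2, 3, 2) -> finishes; pool += (0, 1, 1, 0) = (1, 3, 4, 2)
  P6 cannot run: need (0, 3, 5, 2) vs free (1, 3, 4, 2) (insufficient R0)
  P2 cannot run: need (2, 3, 2, 1) vs free (1, 3, 4, 2) (insufficient R3)
  P4 cannot run: need (1, 4, 5, 2) vs free (1, 3, 4, 2) (insufficient R1 and R0)
  P3 cannot run: need (0, 1, 1, 4) vs free (1, 3, 4, 2) (insufficient R2)
Post-grant, the permanently blocked set is P6, P2, P4 and P3.


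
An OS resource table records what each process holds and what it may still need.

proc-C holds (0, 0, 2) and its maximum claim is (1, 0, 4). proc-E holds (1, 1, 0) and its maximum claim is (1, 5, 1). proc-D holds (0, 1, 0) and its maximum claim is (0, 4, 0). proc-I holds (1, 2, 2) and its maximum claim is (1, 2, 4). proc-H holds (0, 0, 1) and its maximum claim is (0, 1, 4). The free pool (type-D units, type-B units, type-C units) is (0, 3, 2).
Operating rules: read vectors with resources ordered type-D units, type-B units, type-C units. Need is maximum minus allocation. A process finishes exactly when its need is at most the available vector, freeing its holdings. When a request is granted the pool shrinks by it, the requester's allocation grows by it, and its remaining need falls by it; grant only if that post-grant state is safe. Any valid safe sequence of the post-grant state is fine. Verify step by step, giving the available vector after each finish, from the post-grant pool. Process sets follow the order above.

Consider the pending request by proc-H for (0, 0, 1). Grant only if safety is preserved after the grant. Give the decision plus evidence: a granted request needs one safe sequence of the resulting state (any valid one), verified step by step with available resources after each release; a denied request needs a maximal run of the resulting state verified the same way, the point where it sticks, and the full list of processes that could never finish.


DENY. Granting would leave the state unsafe.
Key observation: even finishing proc-D, proc-E leaves just (1, 5, 1) free — too little type-C units for any of the remaining processes.
On the post-grant state, proc-D, proc-E is a maximal run — nothing extends it. Check, step by step:
  pool = (0, 3, 1)
  proc-D needs (0, 3, 0) <= (0, 3, 1) -> finishes; pool += (0, 1, 0) = (0, 4, 1)
  proc-E needs (0, 4, 1) <= (0, 4, 1) -> finishes; pool += (1, 1, 0) = (1, 5, 1)
  blocked: proc-C wants (1, 0, 2), pool (1, 5, 1) — not enough type-C units
  blocked: proc-I wants (0, 0, 2), pool (1, 5, 1) — not enough type-C units
  blocked: proc-H wants (0, 1, 2), pool (1, 5, 1) — not enough type-C units
Processes that could never finish after the grant: proc-C, proc-I and proc-H.


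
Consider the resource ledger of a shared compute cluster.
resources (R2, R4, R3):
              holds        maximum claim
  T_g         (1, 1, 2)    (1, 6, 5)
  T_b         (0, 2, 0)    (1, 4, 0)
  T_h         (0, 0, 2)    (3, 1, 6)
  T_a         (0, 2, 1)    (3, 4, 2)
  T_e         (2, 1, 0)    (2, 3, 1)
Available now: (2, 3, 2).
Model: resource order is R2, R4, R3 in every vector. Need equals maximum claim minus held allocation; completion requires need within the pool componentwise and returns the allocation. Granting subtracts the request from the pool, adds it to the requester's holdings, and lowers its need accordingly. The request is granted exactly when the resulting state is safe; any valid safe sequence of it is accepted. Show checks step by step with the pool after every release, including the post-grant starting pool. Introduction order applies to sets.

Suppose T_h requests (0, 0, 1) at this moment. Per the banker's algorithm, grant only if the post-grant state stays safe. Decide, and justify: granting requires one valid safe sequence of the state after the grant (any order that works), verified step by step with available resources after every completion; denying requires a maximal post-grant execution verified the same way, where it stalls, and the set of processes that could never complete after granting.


DENY: after the grant no complete ordering would exist.
Key observation: once T_e, T_a, T_b finish, the pool peaks at (4, 8, 2) — and every remaining process still needs more R3 than that.
Pretend the grant happened; the run T_e, T_a, T_b goes as far as possible. Walking it through:
  pool = (2, 3, 1)
  T_e needs (0, 2, 1) <= (2, 3, 1) -> finishes; pool += (2, 1, 0) = (4, 4, 1)
  T_a needs (3, 2, 1) <= (4, 4, 1) -> finishes; pool += (0, 2, 1) = (4, 6, 2)
  T_b needs (1, 2, 0) <= (4, 6, 2) -> finishes; pool += (0, 2, 0) = (4, 8, 2)
  T_g cannot run: need (0, 5, 3) vs free (4, 8, 2) (insufficient R3)
  T_h cannot run: need (3, 1, 3) vs free (4, 8, 2) (insufficient R3)
Had the request been granted, T_g and T_h could never finish.


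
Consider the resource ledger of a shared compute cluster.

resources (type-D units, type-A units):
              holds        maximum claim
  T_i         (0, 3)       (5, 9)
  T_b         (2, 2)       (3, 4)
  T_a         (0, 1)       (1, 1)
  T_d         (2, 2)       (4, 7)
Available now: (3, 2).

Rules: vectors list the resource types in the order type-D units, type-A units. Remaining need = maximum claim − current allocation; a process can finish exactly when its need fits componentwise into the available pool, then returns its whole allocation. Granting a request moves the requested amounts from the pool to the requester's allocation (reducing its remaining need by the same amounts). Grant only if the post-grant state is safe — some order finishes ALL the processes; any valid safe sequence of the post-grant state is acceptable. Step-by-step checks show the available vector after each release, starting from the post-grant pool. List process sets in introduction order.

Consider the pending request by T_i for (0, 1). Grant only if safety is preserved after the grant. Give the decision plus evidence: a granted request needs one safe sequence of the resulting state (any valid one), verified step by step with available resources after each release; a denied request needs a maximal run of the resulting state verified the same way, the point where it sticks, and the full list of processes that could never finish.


DENY: after the grant no complete ordering would exist.
Key observation: no order helps: past T_a, T_b, the free pool tops out at (5, 4), below what each blocked process needs in type-A units.
After a pretend grant, a maximal execution: T_a, T_b — then nothing else fits. Check, step by step:
  pool = (3, 1)
  T_a needs (1, 0) <= (3, 1) -> finishes; pool += (0, 1) = (3, 2)
  T_b needs (1, 2) <= (3, 2) -> finishes; pool += (2, 2) = (5, 4)
  T_i cannot run: need (5, 5) vs free (5, 4) (insufficient type-A units)
  T_d cannot run: need (2, 5) vs free (5, 4) (insufficient type-A units)
Had the request been granted, T_i and T_d could never finish.


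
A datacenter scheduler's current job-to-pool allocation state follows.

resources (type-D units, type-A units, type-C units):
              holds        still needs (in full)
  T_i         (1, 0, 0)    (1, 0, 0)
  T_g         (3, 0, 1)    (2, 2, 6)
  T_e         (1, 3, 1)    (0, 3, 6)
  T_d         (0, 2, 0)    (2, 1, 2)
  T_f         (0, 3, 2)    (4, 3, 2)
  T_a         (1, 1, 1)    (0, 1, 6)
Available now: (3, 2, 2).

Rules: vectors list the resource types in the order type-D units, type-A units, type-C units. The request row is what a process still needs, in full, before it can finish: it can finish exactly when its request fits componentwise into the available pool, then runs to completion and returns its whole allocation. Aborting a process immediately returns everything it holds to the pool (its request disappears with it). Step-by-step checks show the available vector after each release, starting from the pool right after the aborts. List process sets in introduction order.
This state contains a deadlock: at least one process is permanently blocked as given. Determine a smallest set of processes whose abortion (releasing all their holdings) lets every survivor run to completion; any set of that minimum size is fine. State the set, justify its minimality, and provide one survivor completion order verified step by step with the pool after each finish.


Abort T_g and T_a.
Key observation: no ordering could ever have run T_e before the abort of T_g and T_a; with (4, 1, 2) back in the pool it fits at step 2.
No one abort is enough; case by case: T_i alone leaves T_g blocked (short on type-C units); T_g alone leaves T_e blocked (short on type-C units); T_e alone leaves T_g blocked (short on type-C units); T_d alone leaves T_g blocked (short on type-C units); T_f alone leaves T_g blocked (short on type-C units); T_a alone leaves T_g blocked (short on type-C units).
One survivor order: T_f, T_e, T_d, T_i. Walking it through (post-abort pool first):
  pool = (7, 3, 4)
  T_f needs (4, 3, 2) <= (7, 3, 4) -> finishes; pool += (0, 3, 2) = (7, 6, 6)
  T_e needs (0, 3, 6) <= (7, 6, 6) -> finishes; pool += (1, 3, 1) = (8, 9, 7)
  T_d needs (2, 1, 2) <= (8, 9, 7) -> finishes; pool += (0, 2, 0) = (8, 11, 7)
  T_i needs (1, 0, 0) <= (8, 11, 7) -> finishes; pool += (1, 0, 0) = (9, 11, 7)


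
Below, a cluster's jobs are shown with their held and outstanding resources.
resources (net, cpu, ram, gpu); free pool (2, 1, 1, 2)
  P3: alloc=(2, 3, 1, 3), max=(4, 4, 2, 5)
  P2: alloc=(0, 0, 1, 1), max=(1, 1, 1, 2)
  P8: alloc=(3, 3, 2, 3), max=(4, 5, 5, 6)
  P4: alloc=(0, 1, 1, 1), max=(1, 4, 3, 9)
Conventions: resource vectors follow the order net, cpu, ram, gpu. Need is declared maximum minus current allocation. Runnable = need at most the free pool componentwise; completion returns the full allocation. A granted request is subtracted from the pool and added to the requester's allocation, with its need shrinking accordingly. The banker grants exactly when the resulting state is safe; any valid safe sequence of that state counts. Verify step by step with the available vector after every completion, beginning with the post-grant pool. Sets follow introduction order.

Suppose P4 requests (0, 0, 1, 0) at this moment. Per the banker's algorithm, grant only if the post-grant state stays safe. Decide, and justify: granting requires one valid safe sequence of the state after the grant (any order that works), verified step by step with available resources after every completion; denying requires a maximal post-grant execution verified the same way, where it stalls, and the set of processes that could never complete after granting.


DENY: after the grant no complete ordering would exist.
Key observation: after P2, P3 the pool peaks at (4, 4, 2, 6), and each blocked process is short somewhere: P8 on ram; P4 on gpu.
Pretend the grant happened; the run P2, P3 goes as far as possible. Verifying each step:
  pool = (2, 1, 0, 2)
  run P2 (needs (1, 1, 0, 1), free (2, 1, 0, 2)); after release of (0, 0, 1, 1) the pool is (2, 1, 1, 3)
  run P3 (needs (2, 1, 1, 2), free (2, 1, 1, 3)); after release of (2, 3, 1, 3) the pool is (4, 4, 2, 6)
  P8 cannot run: need (1, 2, 3, 3) vs free (4, 4, 2, 6) (insufficient ram)
  P4 cannot run: need (1, 3, 1, 8) vs free (4, 4, 2, 6) (insufficient gpu)
Post-grant, the permanently blocked set is P8 and P4.


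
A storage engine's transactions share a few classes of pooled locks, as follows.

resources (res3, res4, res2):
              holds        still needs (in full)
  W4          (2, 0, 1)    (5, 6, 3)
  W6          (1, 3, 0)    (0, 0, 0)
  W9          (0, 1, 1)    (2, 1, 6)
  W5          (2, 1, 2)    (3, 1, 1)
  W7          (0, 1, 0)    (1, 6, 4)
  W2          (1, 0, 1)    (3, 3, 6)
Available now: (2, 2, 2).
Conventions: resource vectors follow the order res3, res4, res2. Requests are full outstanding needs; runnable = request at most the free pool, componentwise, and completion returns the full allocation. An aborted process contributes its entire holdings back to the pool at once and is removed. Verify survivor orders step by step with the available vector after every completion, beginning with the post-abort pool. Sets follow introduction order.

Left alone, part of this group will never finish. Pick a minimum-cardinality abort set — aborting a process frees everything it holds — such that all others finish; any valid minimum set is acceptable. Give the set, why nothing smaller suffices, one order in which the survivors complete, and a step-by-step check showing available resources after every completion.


Minimum abort set: W9.
Key observation: aborting W9 returns (0, 1, 1), and W2 — hopeless before — runs at step 5 with the returned capacity in the pool.
No smaller set exists: with zero aborts the deadlock remains.
The survivors complete as W6, W5, W4, W7, W2. Check, step by step (starting from the post-abort pool):
  pool = (2, 3, 3)
  run W6 (needs (0, 0, 0), free (2, 3, 3)); after release of (1, 3, 0) the pool is (3, 6, 3)
  run W5 (needs (3, 1, 1), free (3, 6, 3)); after release of (2, 1, 2) the pool is (5, 7, 5)
  run W4 (needs (5, 6, 3), free (5, 7, 5)); after release of (2, 0, 1) the pool is (7, 7, 6)
  run W7 (needs (1, 6, 4), free (7, 7, 6)); after release of (0, 1, 0) the pool is (7, 8, 6)
  run W2 (needs (3, 3, 6), free (7, 8, 6)); after release of (1, 0, 1) the pool is (8, 8, 7)


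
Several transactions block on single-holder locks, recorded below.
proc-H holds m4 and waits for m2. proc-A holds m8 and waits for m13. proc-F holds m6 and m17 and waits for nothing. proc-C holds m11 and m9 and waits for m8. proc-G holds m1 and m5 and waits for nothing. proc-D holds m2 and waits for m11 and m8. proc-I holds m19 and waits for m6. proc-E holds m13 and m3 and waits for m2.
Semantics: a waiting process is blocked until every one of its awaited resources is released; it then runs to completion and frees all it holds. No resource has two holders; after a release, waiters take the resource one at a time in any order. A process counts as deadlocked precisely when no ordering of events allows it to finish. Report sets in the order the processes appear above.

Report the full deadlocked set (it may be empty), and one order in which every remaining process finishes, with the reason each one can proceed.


Deadlocked: proc-H, proc-A, proc-C, proc-D and proc-E.
Key observation: the knot is the closed ring of waits proc-D -> proc-A -> proc-E -> proc-D; proc-C is caught in further circular waits and proc-H waits into the deadlock from upstream.
A valid finishing order for the others: proc-F, proc-I, proc-G.
Check, step by step:
  run proc-F (it waits on nothing); releases m6 and m17
  proc-I waits on m6 — all released -> runs and releases m19
  run proc-G (it waits on nothing); releases m1 and m5


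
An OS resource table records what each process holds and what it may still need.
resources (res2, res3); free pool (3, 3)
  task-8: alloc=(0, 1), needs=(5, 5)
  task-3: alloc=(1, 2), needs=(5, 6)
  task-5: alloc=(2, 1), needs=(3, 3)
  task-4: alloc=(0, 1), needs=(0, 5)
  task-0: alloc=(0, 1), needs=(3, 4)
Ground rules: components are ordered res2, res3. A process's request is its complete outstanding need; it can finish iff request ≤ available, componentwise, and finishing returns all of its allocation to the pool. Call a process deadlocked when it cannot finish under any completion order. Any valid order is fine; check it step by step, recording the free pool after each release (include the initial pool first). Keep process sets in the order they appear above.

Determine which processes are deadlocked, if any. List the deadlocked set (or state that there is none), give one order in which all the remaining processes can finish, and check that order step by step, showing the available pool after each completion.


Nothing here is deadlocked.
Key observation: beginning at task-5, releases accumulate fast enough that every process eventually fits.
One completion order for the rest: task-5, task-0, task-4, task-3, task-8. Verifying each step:
  pool = (3, 3)
  task-5 needs (3, 3) <= (3, 3) -> finishes; pool += (2, 1) = (5, 4)
  task-0 needs (3, 4) <= (5, 4) -> finishes; pool += (0, 1) = (5, 5)
  task-4 needs (0, 5) <= (5, 5) -> finishes; pool += (0, 1) = (5, 6)
  task-3 needs (5, 6) <= (5, 6) -> finishes; pool += (1, 2) = (6, 8)
  task-8 needs (5, 5) <= (6, 8) -> finishes; pool += (0, 1) = (6, 9)


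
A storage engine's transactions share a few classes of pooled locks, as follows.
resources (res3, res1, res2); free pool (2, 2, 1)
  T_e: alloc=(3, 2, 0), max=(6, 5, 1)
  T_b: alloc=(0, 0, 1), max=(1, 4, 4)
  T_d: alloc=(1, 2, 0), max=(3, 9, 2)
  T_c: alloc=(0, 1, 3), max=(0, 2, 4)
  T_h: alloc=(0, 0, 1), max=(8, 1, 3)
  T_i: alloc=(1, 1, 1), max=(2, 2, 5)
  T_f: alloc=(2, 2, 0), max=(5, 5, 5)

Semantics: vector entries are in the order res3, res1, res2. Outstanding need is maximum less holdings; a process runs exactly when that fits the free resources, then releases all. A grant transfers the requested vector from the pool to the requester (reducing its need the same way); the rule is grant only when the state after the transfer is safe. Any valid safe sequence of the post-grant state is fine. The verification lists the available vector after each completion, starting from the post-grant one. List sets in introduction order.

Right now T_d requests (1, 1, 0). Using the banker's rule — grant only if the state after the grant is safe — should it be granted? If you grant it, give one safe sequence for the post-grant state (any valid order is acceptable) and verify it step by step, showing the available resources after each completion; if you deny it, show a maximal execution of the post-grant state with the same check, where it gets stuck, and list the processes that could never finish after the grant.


DENY. Granting would leave the state unsafe.
Key observation: after T_c, T_i the pool peaks at (2, 3, 5), and each blocked process is short somewhere: T_e on res3; T_b on res1; T_d on res1; T_h on res3; T_f on res3.
On the post-grant state, T_c, T_i is a maximal run — nothing extends it. Walking it through:
  pool = (1, 1, 1)
  run T_c (needs (0, 1, 1), free (1, 1, 1)); after release of (0, 1, 3) the pool is (1, 2, 4)
  run T_i (needs (1, 1, 4), free (1, 2, 4)); after release of (1, 1, 1) the pool is (2, 3, 5)
  T_e still needs (3, 3, 1) but only (2, 3, 5) is free — short on res3
  T_b still needs (1, 4, 3) but only (2, 3, 5) is free — short on res1
  T_d still needs (1, 6, 2) but only (2, 3, 5) is free — short on res1
  T_h still needs (8, 1, 2) but only (2, 3, 5) is free — short on res3
  T_f still needs (3, 3, 5) but only (2, 3, 5) is free — short on res3
Processes that could never finish after the grant: T_e, T_b, T_d, T_h and T_f.


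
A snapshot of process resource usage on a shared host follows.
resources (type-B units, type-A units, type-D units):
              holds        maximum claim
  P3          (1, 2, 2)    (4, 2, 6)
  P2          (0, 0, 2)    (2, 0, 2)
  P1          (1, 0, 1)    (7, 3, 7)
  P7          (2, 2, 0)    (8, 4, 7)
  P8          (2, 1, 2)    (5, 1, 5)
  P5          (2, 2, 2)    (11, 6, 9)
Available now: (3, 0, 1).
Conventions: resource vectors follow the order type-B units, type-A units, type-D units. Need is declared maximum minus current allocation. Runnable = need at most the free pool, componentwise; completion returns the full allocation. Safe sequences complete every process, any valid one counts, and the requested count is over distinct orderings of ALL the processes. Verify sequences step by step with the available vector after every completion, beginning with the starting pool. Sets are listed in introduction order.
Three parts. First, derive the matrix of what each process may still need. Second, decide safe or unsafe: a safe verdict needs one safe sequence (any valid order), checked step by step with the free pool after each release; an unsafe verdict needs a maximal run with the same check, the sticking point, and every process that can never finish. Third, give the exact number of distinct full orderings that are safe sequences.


(1) Remaining need (order type-B units, type-A units, type-D units):
  P3: (3, 0, 4)
  P2: (2, 0, 0)
  P1: (6, 3, 6)
  P7: (6, 2, 7)
  P8: (3, 0, 3)
  P5: (9, 4, 7)
(2) SAFE — a valid safe sequence is P2, P8, P3, P1, P7, P5.
Key observation: the order's first zero-slack moment is P8 ((3, 0, 3) needed, (3, 0, 3) free — a requested resource with nothing to spare).
Walking it through:
  pool = (3, 0, 1)
  P2: need (2, 0, 0) fits (3, 0, 1); releases (0, 0, 2), pool now (3, 0, 3)
  P8: need (3, 0, 3) fits (3, 0, 3); releases (2, 1, 2), pool now (5, 1, 5)
  P3: need (3, 0, 4) fits (5, 1, 5); releases (1, 2, 2), pool now (6, 3, 7)
  P1: need (6, 3, 6) fits (6, 3, 7); releases (1, 0, 1), pool now (7, 3, 8)
  P7: need (6, 2, 7) fits (7, 3, 8); releases (2, 2, 0), pool now (9, 5, 8)
  P5: need (9, 4, 7) fits (9, 5, 8); releases (2, 2, 2), pool now (11, 7, 10)
(3) Precisely 2 of the possible complete orderings are safe sequences.


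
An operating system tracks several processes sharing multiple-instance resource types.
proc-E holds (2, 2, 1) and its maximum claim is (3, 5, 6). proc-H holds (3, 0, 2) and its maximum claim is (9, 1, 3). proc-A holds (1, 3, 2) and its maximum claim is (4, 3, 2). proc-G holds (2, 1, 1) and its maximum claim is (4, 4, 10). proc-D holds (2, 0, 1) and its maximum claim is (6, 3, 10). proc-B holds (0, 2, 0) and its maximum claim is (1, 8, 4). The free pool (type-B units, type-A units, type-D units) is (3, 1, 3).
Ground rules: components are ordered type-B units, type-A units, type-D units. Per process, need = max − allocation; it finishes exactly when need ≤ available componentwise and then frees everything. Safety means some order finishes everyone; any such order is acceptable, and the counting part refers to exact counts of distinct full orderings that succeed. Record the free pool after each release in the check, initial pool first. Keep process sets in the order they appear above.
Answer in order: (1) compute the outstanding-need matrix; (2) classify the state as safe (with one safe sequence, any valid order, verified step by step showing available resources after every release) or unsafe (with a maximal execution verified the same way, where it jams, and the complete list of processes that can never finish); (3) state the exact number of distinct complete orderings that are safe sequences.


(1) Outstanding need per process (order type-B units, type-A units, type-D units):
  proc-E: (1, 3, 5)
  proc-H: (6, 1, 1)
  proc-A: (3, 0, 0)
  proc-G: (2, 3, 9)
  proc-D: (4, 3, 9)
  proc-B: (1, 6, 4)
(2) UNSAFE.
Key observation: the pool after proc-A, proc-E, proc-H, proc-B is (9, 8, 8); every surviving request exceeds it in type-D units, so progress ends there.
Going as far as possible: proc-A, proc-E, proc-H, proc-B; after that, nothing fits. Verifying each step:
  pool = (3, 1, 3)
  proc-A: need (3, 0, 0) fits (3, 1, 3); releases (1, 3, 2), pool now (4, 4, 5)
  proc-E: need (1, 3, 5) fits (4, 4, 5); releases (2, 2, 1), pool now (6, 6, 6)
  proc-H: need (6, 1, 1) fits (6, 6, 6); releases (3, 0, 2), pool now (9, 6, 8)
  proc-B: need (1, 6, 4) fits (9, 6, 8); releases (0, 2, 0), pool now (9, 8, 8)
  proc-G still needs (2, 3, 9) but only (9, 8, 8) is free — short on type-D units
  proc-D still needs (4, 3, 9) but only (9, 8, 8) is free — short on type-D units
Permanently blocked: proc-G and proc-D.
(3) Exactly 0 of the possible complete orderings are safe sequences.


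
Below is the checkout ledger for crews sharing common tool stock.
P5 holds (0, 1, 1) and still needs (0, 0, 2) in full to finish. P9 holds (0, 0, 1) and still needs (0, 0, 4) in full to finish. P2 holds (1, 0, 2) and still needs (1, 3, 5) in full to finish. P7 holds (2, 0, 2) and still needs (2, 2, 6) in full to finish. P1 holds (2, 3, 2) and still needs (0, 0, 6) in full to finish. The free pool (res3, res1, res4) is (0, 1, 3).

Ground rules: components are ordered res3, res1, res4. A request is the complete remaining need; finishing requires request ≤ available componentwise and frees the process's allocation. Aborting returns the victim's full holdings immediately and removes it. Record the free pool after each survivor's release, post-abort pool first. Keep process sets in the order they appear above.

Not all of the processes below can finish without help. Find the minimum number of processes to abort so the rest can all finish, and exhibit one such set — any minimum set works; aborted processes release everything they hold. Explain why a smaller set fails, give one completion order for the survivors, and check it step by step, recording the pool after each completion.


Minimum abort set: P1.
Key observation: P7 had no path to completion before; after the abort of P1 ((2, 3, 2) returned), step 2 is where it fits.
No smaller set exists: with zero aborts the deadlock remains.
Survivors finish in the order: P9, P7, P2, P5. Step-by-step check (pool after the aborts first):
  pool = (2, 4, 5)
  P9 needs (0, 0, 4) <= (2, 4, 5) -> finishes; pool += (0, 0, 1) = (2, 4, 6)
  P7 needs (2, 2, 6) <= (2, 4, 6) -> finishes; pool += (2, 0, 2) = (4, 4, 8)
  P2 needs (1, 3, 5) <= (4, 4, 8) -> finishes; pool += (1, 0, 2) = (5, 4, 10)
  P5 needs (0, 0, 2) <= (5, 4, 10) -> finishes; pool += (0, 1, 1) = (5, 5, 11)


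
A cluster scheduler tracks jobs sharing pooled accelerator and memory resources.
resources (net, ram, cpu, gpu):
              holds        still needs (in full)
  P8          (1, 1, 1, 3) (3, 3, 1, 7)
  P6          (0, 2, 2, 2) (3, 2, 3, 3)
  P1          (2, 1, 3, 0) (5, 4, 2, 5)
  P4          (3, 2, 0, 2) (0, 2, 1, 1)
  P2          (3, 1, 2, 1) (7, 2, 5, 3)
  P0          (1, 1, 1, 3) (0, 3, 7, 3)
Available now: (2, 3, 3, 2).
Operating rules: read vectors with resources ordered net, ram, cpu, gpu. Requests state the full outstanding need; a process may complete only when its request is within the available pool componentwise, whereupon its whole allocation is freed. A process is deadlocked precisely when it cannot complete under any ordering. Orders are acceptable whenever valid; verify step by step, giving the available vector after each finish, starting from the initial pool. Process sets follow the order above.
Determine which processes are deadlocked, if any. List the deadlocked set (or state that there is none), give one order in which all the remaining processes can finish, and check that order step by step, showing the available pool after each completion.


The deadlocked set is empty.
Key observation: P4 leads a chain of completions in which each release enables another process.
A valid finishing order for the others: P4, P6, P1, P2, P8, P0. Check, step by step:
  pool = (2, 3, 3, 2)
  P4: need (0, 2, 1, 1) fits (2, 3, 3, 2); releases (3, 2, 0, 2), pool now (5, 5, 3, 4)
  P6: need (3, 2, 3, 3) fits (5, 5, 3, 4); releases (0, 2, 2, 2), pool now (5, 7, 5, 6)
  P1: need (5, 4, 2, 5) fits (5, 7, 5, 6); releases (2, 1, 3, 0), pool now (7, 8, 8, 6)
  P2: need (7, 2, 5, 3) fits (7, 8, 8, 6); releases (3, 1, 2, 1), pool now (10, 9, 10, 7)
  P8: need (3, 3, 1, 7) fits (10, 9, 10, 7); releases (1, 1, 1, 3), pool now (11, 10, 11, 10)
  P0: need (0, 3, 7, 3) fits (11, 10, 11, 10); releases (1, 1, 1, 3), pool now (12, 11, 12, 13)


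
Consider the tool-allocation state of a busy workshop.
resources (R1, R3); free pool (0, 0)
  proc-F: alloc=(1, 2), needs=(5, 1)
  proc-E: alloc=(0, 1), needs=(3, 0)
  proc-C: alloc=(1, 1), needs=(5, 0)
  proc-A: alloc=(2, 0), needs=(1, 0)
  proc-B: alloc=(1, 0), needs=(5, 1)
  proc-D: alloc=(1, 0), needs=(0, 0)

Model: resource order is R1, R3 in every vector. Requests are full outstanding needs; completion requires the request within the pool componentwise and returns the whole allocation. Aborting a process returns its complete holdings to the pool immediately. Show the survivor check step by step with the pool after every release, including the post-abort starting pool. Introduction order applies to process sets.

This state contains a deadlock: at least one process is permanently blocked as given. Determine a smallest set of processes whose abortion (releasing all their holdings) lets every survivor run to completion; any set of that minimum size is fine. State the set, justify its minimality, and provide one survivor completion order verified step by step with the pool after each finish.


Minimum abort set: proc-C and proc-B.
Key observation: proc-F was stuck for good until proc-C and proc-B gave back (2, 1); in the order shown it finishes at step 4.
Minimality, checking each single-abort alternative: proc-F alone leaves proc-C blocked (short on R1); proc-E alone leaves proc-F blocked (short on R1); proc-C alone leaves proc-F blocked (short on R1); proc-A alone leaves proc-F blocked (short on R1); proc-B alone leaves proc-F blocked (short on R1); proc-D alone leaves proc-F blocked (short on R1).
One survivor order: proc-D, proc-A, proc-E, proc-F. Check, step by step (post-abort pool first):
  pool = (2, 1)
  proc-D: need (0, 0) fits (2, 1); releases (1, 0), pool now (3, 1)
  proc-A: need (1, 0) fits (3, 1); releases (2, 0), pool now (5, 1)
  proc-E: need (3, 0) fits (5, 1); releases (0, 1), pool now (5, 2)
  proc-F: need (5, 1) fits (5, 2); releases (1, 2), pool now (6, 4)


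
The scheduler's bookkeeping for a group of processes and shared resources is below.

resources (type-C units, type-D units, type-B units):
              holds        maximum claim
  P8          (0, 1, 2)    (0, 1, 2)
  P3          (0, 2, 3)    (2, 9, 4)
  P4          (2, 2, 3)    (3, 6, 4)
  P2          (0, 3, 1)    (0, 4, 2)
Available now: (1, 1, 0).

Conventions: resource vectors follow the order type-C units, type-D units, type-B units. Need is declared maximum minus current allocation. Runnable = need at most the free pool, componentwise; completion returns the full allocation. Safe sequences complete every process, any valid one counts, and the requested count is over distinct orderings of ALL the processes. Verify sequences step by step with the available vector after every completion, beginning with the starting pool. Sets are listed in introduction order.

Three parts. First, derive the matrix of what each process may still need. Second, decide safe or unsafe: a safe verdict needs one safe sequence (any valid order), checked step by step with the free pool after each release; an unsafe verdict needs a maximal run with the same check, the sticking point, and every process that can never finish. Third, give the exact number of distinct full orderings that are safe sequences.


(1) Need matrix, components ordered type-C units, type-D units, type-B units:
  P8: (0, 0, 0)
  P3: (2, 7, 1)
  P4: (1, 4, 1)
  P2: (0, 1, 1)
(2) SAFE, for example via the order P8, P2, P4, P3.
Key observation: the first exact fit in this order is P4 — it needs (1, 4, 1) with (1, 5, 3) free, meeting a requested resource to the last unit.
Walking it through:
  pool = (1, 1, 0)
  P8: need (0, 0, 0) fits (1, 1, 0); releases (0, 1, 2), pool now (1, 2, 2)
  P2: need (0, 1, 1) fits (1, 2, 2); releases (0, 3, 1), pool now (1, 5, 3)
  P4: need (1, 4, 1) fits (1, 5, 3); releases (2, 2, 3), pool now (3, 7, 6)
  P3: need (2, 7, 1) fits (3, 7, 6); releases (0, 2, 3), pool now (3, 9, 9)
(3) Exactly 1 of the possible complete orderings is a safe sequence.


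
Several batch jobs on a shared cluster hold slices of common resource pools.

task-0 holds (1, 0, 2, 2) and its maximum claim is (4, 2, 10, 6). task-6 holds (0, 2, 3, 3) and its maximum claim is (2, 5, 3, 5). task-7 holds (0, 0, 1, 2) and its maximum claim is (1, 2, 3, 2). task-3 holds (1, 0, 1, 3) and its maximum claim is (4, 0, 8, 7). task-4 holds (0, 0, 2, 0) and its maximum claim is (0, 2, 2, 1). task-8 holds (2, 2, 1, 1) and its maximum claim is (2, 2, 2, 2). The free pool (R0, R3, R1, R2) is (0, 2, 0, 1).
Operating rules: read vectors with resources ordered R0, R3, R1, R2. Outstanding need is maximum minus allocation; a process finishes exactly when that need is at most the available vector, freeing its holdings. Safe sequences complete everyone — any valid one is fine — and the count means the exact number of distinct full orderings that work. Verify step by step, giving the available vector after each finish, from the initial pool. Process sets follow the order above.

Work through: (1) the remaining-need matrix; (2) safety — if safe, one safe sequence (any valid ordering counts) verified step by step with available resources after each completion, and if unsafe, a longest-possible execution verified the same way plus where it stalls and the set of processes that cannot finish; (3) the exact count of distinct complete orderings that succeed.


(1) Remaining need (order R0, R3, R1, R2):
  task-0: (3, 2, 8, 4)
  task-6: (2, 3, 0, 2)
  task-7: (1, 2, 2, 0)
  task-3: (3, 0, 7, 4)
  task-4: (0, 2, 0, 1)
  task-8: (0, 0, 1, 1)
(2) The state is UNSAFE.
Key observation: no order helps: past task-4, task-8, task-6, task-7, the free pool tops out at (2, 6, 7, 7), below what each blocked process needs in R0.
A maximal execution: task-4, task-8, task-6, task-7 — then nothing else fits. Verifying each step:
  pool = (0, 2, 0, 1)
  run task-4 (needs (0, 2, 0, 1), free (0, 2, 0, 1)); after release of (0, 0, 2, 0) the pool is (0, 2, 2, 1)
  run task-8 (needs (0, 0, 1, 1), free (0, 2, 2, 1)); after release of (2, 2, 1, 1) the pool is (2, 4, 3, 2)
  run task-6 (needs (2, 3, 0, 2), free (2, 4, 3, 2)); after release of (0, 2, 3, 3) the pool is (2, 6, 6, 5)
  run task-7 (needs (1, 2, 2, 0), free (2, 6, 6, 5)); after release of (0, 0, 1, 2) the pool is (2, 6, 7, 7)
  task-0 still needs (3, 2, 8, 4) but only (2, 6, 7, 7) is free — short on R0 and R1
  task-3 still needs (3, 0, 7, 4) but only (2, 6, 7, 7) is free — short on R0
Never able to finish: task-0 and task-3.
(3) Exactly 0 of the possible complete orderings are safe sequences.


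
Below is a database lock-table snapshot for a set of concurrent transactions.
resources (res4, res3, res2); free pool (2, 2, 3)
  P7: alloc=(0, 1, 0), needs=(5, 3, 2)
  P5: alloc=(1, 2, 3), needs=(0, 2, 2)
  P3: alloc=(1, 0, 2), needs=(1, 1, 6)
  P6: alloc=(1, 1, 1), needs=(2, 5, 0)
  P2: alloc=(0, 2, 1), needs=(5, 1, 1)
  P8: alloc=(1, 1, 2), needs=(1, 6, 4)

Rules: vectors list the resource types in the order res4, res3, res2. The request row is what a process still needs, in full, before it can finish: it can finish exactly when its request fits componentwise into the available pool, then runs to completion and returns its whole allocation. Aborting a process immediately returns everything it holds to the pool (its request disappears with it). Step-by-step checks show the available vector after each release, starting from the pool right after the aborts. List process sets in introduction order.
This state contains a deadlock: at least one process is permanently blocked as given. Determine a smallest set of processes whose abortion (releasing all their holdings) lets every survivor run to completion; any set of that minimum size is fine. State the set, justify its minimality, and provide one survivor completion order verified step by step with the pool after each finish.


Abort P7.
Key observation: the returned (0, 1, 0) from P7 is what brings P6 — unrunnable before, under any order — into play at step 3.
Why nothing smaller works: aborting no one leaves the state deadlocked as given.
Survivors finish in the order: P5, P3, P6, P2, P8. Walking it through (pool after the aborts first):
  pool = (2, 3, 3)
  run P5 (needs (0, 2, 2), free (2, 3, 3)); after release of (1, 2, 3) the pool is (3, 5, 6)
  run P3 (needs (1, 1, 6), free (3, 5, 6)); after release of (1, 0, 2) the pool is (4, 5, 8)
  run P6 (needs (2, 5, 0), free (4, 5, 8)); after release of (1, 1, 1) the pool is (5, 6, 9)
  run P2 (needs (5, 1, 1), free (5, 6, 9)); after release of (0, 2, 1) the pool is (5, 8, 10)
  run P8 (needs (1, 6, 4), free (5, 8, 10)); after release of (1, 1, 2) the pool is (6, 9, 12)


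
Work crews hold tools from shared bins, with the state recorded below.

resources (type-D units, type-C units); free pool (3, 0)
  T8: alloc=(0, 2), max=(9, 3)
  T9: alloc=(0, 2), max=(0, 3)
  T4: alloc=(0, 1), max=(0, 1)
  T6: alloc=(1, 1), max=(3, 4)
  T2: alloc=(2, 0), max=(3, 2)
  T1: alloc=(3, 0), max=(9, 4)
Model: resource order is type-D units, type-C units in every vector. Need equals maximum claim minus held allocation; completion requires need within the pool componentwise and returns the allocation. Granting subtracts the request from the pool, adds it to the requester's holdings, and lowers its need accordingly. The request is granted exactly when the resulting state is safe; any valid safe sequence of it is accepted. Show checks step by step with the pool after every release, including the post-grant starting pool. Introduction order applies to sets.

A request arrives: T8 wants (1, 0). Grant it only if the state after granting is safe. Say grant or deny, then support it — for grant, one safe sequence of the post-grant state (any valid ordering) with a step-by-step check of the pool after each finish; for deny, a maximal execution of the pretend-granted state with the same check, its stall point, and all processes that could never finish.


DENY: after the grant no complete ordering would exist.
Key observation: even finishing T4, T9, T2, T6 leaves just (5, 4) free — too little type-D units for any of the remaining processes.
After a pretend grant, a maximal execution: T4, T9, T2, T6 — then nothing else fits. Check, step by step:
  pool = (2, 0)
  run T4 (needs (0, 0), free (2, 0)); after release of (0, 1) the pool is (2, 1)
  run T9 (needs (0, 1), free (2, 1)); after release of (0, 2) the pool is (2, 3)
  run T2 (needs (1, 2), free (2, 3)); after release of (2, 0) the pool is (4, 3)
  run T6 (needs (2, 3), free (4, 3)); after release of (1, 1) the pool is (5, 4)
  blocked: T8 wants (8, 1), pool (5, 4) — not enough type-D units
  blocked: T1 wants (6, 4), pool (5, 4) — not enough type-D units
Post-grant, the permanently blocked set is T8 and T1.
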